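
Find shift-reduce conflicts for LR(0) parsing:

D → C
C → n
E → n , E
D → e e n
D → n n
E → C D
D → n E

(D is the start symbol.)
Yes — I4: [C → n .] vs [C → . n]; I7: [C → n .] vs [E → n . , E]; I10: [C → n .] vs [E → n . , E]

Augment with D' → D and build the canonical LR(0) collection (I0 = CLOSURE({[D' → . D]}), then GOTO on every symbol after a dot until no new states appear). It has 14 states:
  I0: { [C → . n], [D → . C], [D → . e e n], [D → . n E], [D → . n n], [D' → . D] }  — shift
  I1: { [D → C .] }  — reduce
  I2: { [D' → D .] }  — accept
  I3: { [D → e . e n] }  — shift
  I4: { [C → . n], [C → n .], [D → n . E], [D → n . n], [E → . C D], [E → . n , E] }  — shift, reduce
  I5: { [C → . n], [D → . C], [D → . e e n], [D → . n E], [D → . n n], [E → C . D] }  — shift
  I6: { [D → n E .] }  — reduce
  I7: { [C → n .], [D → n n .], [E → n . , E] }  — shift, 2 reduces
  I8: { [C → . n], [E → . C D], [E → . n , E], [E → n , . E] }  — shift
  I9: { [E → n , E .] }  — reduce
  I10: { [C → n .], [E → n . , E] }  — shift, reduce
  I11: { [E → C D .] }  — reduce
  I12: { [D → e e . n] }  — shift
  I13: { [D → e e n .] }  — reduce

I4 contains reduce item [C → n .] and shift items [C → . n], [D → n . n], [E → . n , E] — shift-reduce conflict.
I7 contains reduce items [C → n .], [D → n n .] and shift item [E → n . , E] — shift-reduce conflict.
I10 contains reduce item [C → n .] and shift item [E → n . , E] — shift-reduce conflict.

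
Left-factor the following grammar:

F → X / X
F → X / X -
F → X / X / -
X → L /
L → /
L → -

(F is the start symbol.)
Left-factoring transforms A → αβ₁ | αβ₂ into A → αA' and A' → β₁ | β₂
(α is the longest common prefix among the alternatives). Repeat until
no nonterminal has two alternatives with a common prefix.

Round 1: F has alternatives sharing prefix 'X / X'. Introduce F': F → X / X F'
  Add: F' → ε
  Add: F' → -
  Add: F' → / -

No remaining common prefixes — done.

Resulting grammar:
F → X / X F'
F' → ε
F' → -
F' → / -
X → L /
L → /
L → -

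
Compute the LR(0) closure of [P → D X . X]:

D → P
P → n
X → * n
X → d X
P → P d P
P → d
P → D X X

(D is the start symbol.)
{ [P → D X . X], [X → . * n], [X → . d X] }

To compute CLOSURE, for each item [A → α.Bβ] where B is a non-terminal, add [B → .γ] for all productions B → γ; repeat for the newly added items until nothing changes.

Start with: [P → D X . X]
  [P → D X . X] has the dot before X: add [X → . * n], [X → . d X]
No further items can be added.

CLOSURE = { [P → D X . X], [X → . * n], [X → . d X] }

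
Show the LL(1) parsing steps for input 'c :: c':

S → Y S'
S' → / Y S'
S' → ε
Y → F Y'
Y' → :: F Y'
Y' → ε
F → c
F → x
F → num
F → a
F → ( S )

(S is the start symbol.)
Stack is shown with the top on the left.

Stack         Input     Action
------------------------------
S $           c :: c $  output S → Y S'
Y S' $        c :: c $  output Y → F Y'
F Y' S' $     c :: c $  output F → c
c Y' S' $     c :: c $  match 'c'
Y' S' $       :: c $    output Y' → :: F Y'
:: F Y' S' $  :: c $    match '::'
F Y' S' $     c $       output F → c
c Y' S' $     c $       match 'c'
Y' S' $       $         output Y' → ε
S' $          $         output S' → ε
$             $         accept

The string is accepted.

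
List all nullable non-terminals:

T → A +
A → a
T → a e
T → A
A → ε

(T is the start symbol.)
A non-terminal is nullable if it can derive ε (the empty string): either it has an ε-production, or it has a production whose right-hand side consists entirely of nullable non-terminals.

ε-productions: A → ε
So A is immediately nullable.
T → A: every symbol on the right is nullable, so T is nullable too.
Every non-terminal is now nullable.
Nullable = { 'A', 'T' }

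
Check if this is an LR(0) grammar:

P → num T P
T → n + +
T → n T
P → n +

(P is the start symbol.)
Yes, the grammar is LR(0)

A grammar is LR(0) if no state in the canonical LR(0) collection has:
  - both a shift item (dot before a terminal) and a complete item (shift-reduce conflict), or
  - two or more complete items (reduce-reduce conflict; the accept item [P' → P .] counts as a complete item here).

Augment with P' → P and build the canonical LR(0) collection (I0 = CLOSURE({[P' → . P]}), then GOTO on every symbol after a dot until no new states appear). It has 11 states:
  I0: { [P → . n +], [P → . num T P], [P' → . P] }  — shift
  I1: { [P' → P .] }  — accept
  I2: { [P → n . +] }  — shift
  I3: { [P → num . T P], [T → . n + +], [T → . n T] }  — shift
  I4: { [P → . n +], [P → . num T P], [P → num T . P] }  — shift
  I5: { [T → . n + +], [T → . n T], [T → n . + +], [T → n . T] }  — shift
  I6: { [T → n + . +] }  — shift
  I7: { [T → n T .] }  — reduce
  I8: { [T → n + + .] }  — reduce
  I9: { [P → num T P .] }  — reduce
  I10: { [P → n + .] }  — reduce

Every state is either a pure shift/goto state or contains exactly one complete item and nothing to shift — no conflicts. The grammar is LR(0).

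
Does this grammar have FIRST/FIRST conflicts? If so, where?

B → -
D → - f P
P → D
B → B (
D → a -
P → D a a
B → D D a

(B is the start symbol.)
A FIRST/FIRST conflict occurs when two productions N → α and N → β for the same non-terminal have FIRST(α) ∩ FIRST(β) ≠ ∅ (with ε ∈ FIRST of a nullable right-hand side, so two nullable alternatives also conflict).

FIRST sets of the non-terminals at (or reachable through a nullable prefix from) the front of some alternative:
  FIRST(B) = { '-', 'a' }
  FIRST(D) = { '-', 'a' }

Productions for B:
  B → -: FIRST = { '-' }
  B → B (: FIRST = { '-', 'a' }
  B → D D a: FIRST = { '-', 'a' }
Productions for D:
  D → - f P: FIRST = { '-' }
  D → a -: FIRST = { 'a' }
Productions for P:
  P → D: FIRST = { '-', 'a' }
  P → D a a: FIRST = { '-', 'a' }

Conflict for B: B → - and B → B (
  Overlap: { '-' }
Conflict for B: B → - and B → D D a
  Overlap: { '-' }
Conflict for B: B → B ( and B → D D a
  Overlap: { '-', 'a' }
Conflict for P: P → D and P → D a a
  Overlap: { '-', 'a' }

Answer: Yes. B → '-' / B → B '(' on { '-' }; B → '-' / B → D D a on { '-' }; B → B '(' / B → D D a on { '-', 'a' }; P → D / P → D a a on { '-', 'a' }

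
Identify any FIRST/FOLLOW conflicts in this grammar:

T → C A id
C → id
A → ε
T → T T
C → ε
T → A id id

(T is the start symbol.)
Yes. C → id with FOLLOW(C) on { 'id' }

Nullable non-terminals: A, C.
A has a nullable alternative but only one production, so nothing to check.

C: nullable alternative(s) C → ε; FOLLOW(C) = { 'id' }
  C → id: FIRST \ {ε} = { 'id' } — overlaps FOLLOW(C) on { 'id' }: CONFLICT
  C → ε: FIRST \ {ε} = { } — this is the only nullable alternative, skip

T has no nullable alternative, so no FIRST/FOLLOW check is needed there.

So the grammar has 1 FIRST/FOLLOW conflict (marked CONFLICT above).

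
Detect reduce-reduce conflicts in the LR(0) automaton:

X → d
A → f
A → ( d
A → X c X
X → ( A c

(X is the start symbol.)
A reduce-reduce conflict occurs when an LR(0) state has two complete items [A → α .] and [B → β .] — both call for a reduction, and with no lookahead the parser cannot choose between them.

Augment with X' → X and build the canonical LR(0) collection (I0 = CLOSURE({[X' → . X]}), then GOTO on every symbol after a dot until no new states appear). It has 12 states:
  I0: { [X → . ( A c], [X → . d], [X' → . X] }  — shift
  I1: { [A → . ( d], [A → . X c X], [A → . f], [X → ( . A c], [X → . ( A c], [X → . d] }  — shift
  I2: { [X' → X .] }  — accept
  I3: { [X → d .] }  — reduce
  I4: { [A → ( . d], [A → . ( d], [A → . X c X], [A → . f], [X → ( . A c], [X → . ( A c], [X → . d] }  — shift
  I5: { [X → ( A . c] }  — shift
  I6: { [A → X . c X] }  — shift
  I7: { [A → f .] }  — reduce
  I8: { [A → X c . X], [X → . ( A c], [X → . d] }  — shift
  I9: { [A → X c X .] }  — reduce
  I10: { [X → ( A c .] }  — reduce
  I11: { [A → ( d .], [X → d .] }  — 2 reduces

I11 contains complete items [A → ( d .], [X → d .] — reduce-reduce conflict.

Answer: Yes — I11: [A → ( d .] vs [X → d .]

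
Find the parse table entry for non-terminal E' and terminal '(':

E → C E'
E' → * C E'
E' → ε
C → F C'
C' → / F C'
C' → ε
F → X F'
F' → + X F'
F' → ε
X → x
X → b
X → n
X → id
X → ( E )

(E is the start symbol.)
To find M[E', '('], we find productions for E' where '(' is in the predict set (PREDICT(N → α) = (FIRST(α) \ {ε}) ∪ (FOLLOW(N) if α ⇒* ε)).

Relevant sets:
  FOLLOW(E') = { $, ')' }

E' → * C E': PREDICT = { '*' }
E' → ε: PREDICT = { $, ')' }

M[E', '('] is empty (no production applies)

Answer: Empty (error entry)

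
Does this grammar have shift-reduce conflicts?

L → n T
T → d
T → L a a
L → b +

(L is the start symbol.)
No shift-reduce conflicts

Augment with L' → L and build the canonical LR(0) collection (I0 = CLOSURE({[L' → . L]}), then GOTO on every symbol after a dot until no new states appear). It has 10 states:
  I0: { [L → . b +], [L → . n T], [L' → . L] }  — shift
  I1: { [L' → L .] }  — accept
  I2: { [L → b . +] }  — shift
  I3: { [L → . b +], [L → . n T], [L → n . T], [T → . L a a], [T → . d] }  — shift
  I4: { [T → L . a a] }  — shift
  I5: { [L → n T .] }  — reduce
  I6: { [T → d .] }  — reduce
  I7: { [T → L a . a] }  — shift
  I8: { [T → L a a .] }  — reduce
  I9: { [L → b + .] }  — reduce

No state contains both a complete item and a shift item.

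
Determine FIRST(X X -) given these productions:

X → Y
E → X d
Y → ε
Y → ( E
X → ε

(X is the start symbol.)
{ '(', '-' }

FIRST sets of the non-terminals involved (from the grammar, by fixed-point iteration):
  FIRST(X) = { '(', ε }

To compute FIRST(X X -), process the symbols left to right:
Symbol X is a non-terminal. Add FIRST(X) \ {ε} = { '(' }
X is nullable (ε ∈ FIRST(X)), continue to the next symbol.
Symbol X is a non-terminal. Add FIRST(X) \ {ε} = { '(' }
X is nullable (ε ∈ FIRST(X)), continue to the next symbol.
Symbol - is a terminal. Add '-' and stop.
FIRST(X X -) = { '(', '-' }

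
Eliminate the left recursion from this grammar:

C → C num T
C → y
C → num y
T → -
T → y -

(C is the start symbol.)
C is directly left-recursive. The standard transformation for
  A → A α₁ | ... | A α_m | β₁ | ... | β_n
is
  A  → β₁ A' | ... | β_n A'
  A' → α₁ A' | ... | α_m A' | ε

C → y becomes C → y C'
C → num y becomes C → num y C'
C → C num T becomes C' → num T C'
Add C' → ε

Productions for other non-terminals are unchanged:
  T → -
  T → y -

Resulting grammar:
C → y C'
C → num y C'
C' → num T C'
C' → ε
T → -
T → y -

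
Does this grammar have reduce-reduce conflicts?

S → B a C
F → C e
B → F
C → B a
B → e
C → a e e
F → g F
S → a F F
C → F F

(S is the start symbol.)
Yes — I9: [B → F .] vs [F → g F .]; I13: [B → F .] vs [C → F F .]; I17: [B → F .] vs [C → F F .]

A reduce-reduce conflict occurs when an LR(0) state has two complete items [A → α .] and [B → β .] — both call for a reduction, and with no lookahead the parser cannot choose between them.

Augment with S' → S and build the canonical LR(0) collection (I0 = CLOSURE({[S' → . S]}), then GOTO on every symbol after a dot until no new states appear). It has 21 states:
  I0: { [B → . F], [B → . e], [C → . B a], [C → . F F], [C → . a e e], [F → . C e], [F → . g F], [S → . B a C], [S → . a F F], [S' → . S] }  — shift
  I1: { [C → B . a], [S → B . a C] }  — shift
  I2: { [F → C . e] }  — shift
  I3: { [B → . F], [B → . e], [B → F .], [C → . B a], [C → . F F], [C → . a e e], [C → F . F], [F → . C e], [F → . g F] }  — shift, reduce
  I4: { [S' → S .] }  — accept
  I5: { [B → . F], [B → . e], [C → . B a], [C → . F F], [C → . a e e], [C → a . e e], [F → . C e], [F → . g F], [S → a . F F] }  — shift
  I6: { [B → e .] }  — reduce
  I7: { [B → . F], [B → . e], [C → . B a], [C → . F F], [C → . a e e], [F → . C e], [F → . g F], [F → g . F] }  — shift
  I8: { [C → B . a] }  — shift
  I9: { [B → . F], [B → . e], [B → F .], [C → . B a], [C → . F F], [C → . a e e], [C → F . F], [F → . C e], [F → . g F], [F → g F .] }  — shift, 2 reduces
  I10: { [C → a . e e] }  — shift
  I11: { [C → a e . e] }  — shift
  I12: { [C → a e e .] }  — reduce
  I13: { [B → . F], [B → . e], [B → F .], [C → . B a], [C → . F F], [C → . a e e], [C → F . F], [C → F F .], [F → . C e], [F → . g F] }  — shift, 2 reduces
  I14: { [C → B a .] }  — reduce
  I15: { [B → . F], [B → . e], [B → F .], [C → . B a], [C → . F F], [C → . a e e], [C → F . F], [F → . C e], [F → . g F], [S → a F . F] }  — shift, reduce
  I16: { [B → e .], [C → a e . e] }  — shift, reduce
  I17: { [B → . F], [B → . e], [B → F .], [C → . B a], [C → . F F], [C → . a e e], [C → F . F], [C → F F .], [F → . C e], [F → . g F], [S → a F F .] }  — shift, 3 reduces
  I18: { [F → C e .] }  — reduce
  I19: { [B → . F], [B → . e], [C → . B a], [C → . F F], [C → . a e e], [C → B a .], [F → . C e], [F → . g F], [S → B a . C] }  — shift, reduce
  I20: { [F → C . e], [S → B a C .] }  — shift, reduce

I9 contains complete items [B → F .], [F → g F .] — reduce-reduce conflict.
I13 contains complete items [B → F .], [C → F F .] — reduce-reduce conflict.
I17 contains complete items [B → F .], [C → F F .], [S → a F F .] — reduce-reduce conflict.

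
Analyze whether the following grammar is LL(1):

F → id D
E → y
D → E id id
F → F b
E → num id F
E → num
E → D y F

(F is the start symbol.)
A grammar is LL(1) if for each non-terminal N with multiple productions, the predict sets of those productions are pairwise disjoint, where PREDICT(N → α) = (FIRST(α) \ {ε}) ∪ (FOLLOW(N) if α ⇒* ε).

Relevant sets:
  FIRST(F) = { 'id' }
  FIRST(D) = { 'num', 'y' }

For F:
  PREDICT(F → id D) = { 'id' }
  PREDICT(F → F b) = { 'id' }
For E:
  PREDICT(E → y) = { 'y' }
  PREDICT(E → num id F) = { 'num' }
  PREDICT(E → num) = { 'num' }
  PREDICT(E → D y F) = { 'num', 'y' }
D has a single production, so nothing to check there.

Conflict found: Predict set conflict for F: { 'id' }
The grammar is NOT LL(1).

Answer: No. Predict set conflict for F: { 'id' }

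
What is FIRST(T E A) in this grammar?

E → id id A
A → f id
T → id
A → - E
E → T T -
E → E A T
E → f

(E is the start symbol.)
FIRST sets of the non-terminals involved (from the grammar, by fixed-point iteration):
  FIRST(T) = { 'id' }

To compute FIRST(T E A), process the symbols left to right:
Symbol T is a non-terminal. Add FIRST(T) \ {ε} = { 'id' }
T is not nullable (ε ∉ FIRST(T)), so stop here.
FIRST(T E A) = { 'id' }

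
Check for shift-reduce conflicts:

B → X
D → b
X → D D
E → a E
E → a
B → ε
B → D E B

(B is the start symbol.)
Augment with B' → B and build the canonical LR(0) collection (I0 = CLOSURE({[B' → . B]}), then GOTO on every symbol after a dot until no new states appear). It has 10 states:
  I0: { [B → . D E B], [B → . X], [B → .], [B' → . B], [D → . b], [X → . D D] }  — shift, reduce
  I1: { [B' → B .] }  — accept
  I2: { [B → D . E B], [D → . b], [E → . a E], [E → . a], [X → D . D] }  — shift
  I3: { [B → X .] }  — reduce
  I4: { [D → b .] }  — reduce
  I5: { [X → D D .] }  — reduce
  I6: { [B → . D E B], [B → . X], [B → .], [B → D E . B], [D → . b], [X → . D D] }  — shift, reduce
  I7: { [E → . a E], [E → . a], [E → a . E], [E → a .] }  — shift, reduce
  I8: { [E → a E .] }  — reduce
  I9: { [B → D E B .] }  — reduce

I0 contains reduce item [B → .] and shift item [D → . b] — shift-reduce conflict.
I6 contains reduce item [B → .] and shift item [D → . b] — shift-reduce conflict.
I7 contains reduce item [E → a .] and shift items [E → . a], [E → . a E] — shift-reduce conflict.

Answer: Yes — I0: [B → .] vs [D → . b]; I6: [B → .] vs [D → . b]; I7: [E → a .] vs [E → . a]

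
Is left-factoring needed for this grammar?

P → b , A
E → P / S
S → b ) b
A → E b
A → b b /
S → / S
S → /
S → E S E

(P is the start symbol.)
Yes, S has productions with common prefix '/'

Left-factoring is needed when two productions for the same non-terminal
share a common prefix on the right-hand side.

Productions for S:
  S → b ) b
  S → / S
  S → /
  S → E S E
Productions for A:
  A → E b
  A → b b /

Found common prefix '/' in productions for S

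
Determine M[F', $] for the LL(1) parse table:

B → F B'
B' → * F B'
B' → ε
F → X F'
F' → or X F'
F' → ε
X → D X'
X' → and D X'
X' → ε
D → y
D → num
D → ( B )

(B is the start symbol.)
F' → ε

To find M[F', $], we find productions for F' where $ is in the predict set (PREDICT(N → α) = (FIRST(α) \ {ε}) ∪ (FOLLOW(N) if α ⇒* ε)).

Relevant sets:
  FOLLOW(F') = { $, ')', '*' }

F' → or X F': PREDICT = { 'or' }
F' → ε: PREDICT = { $, ')', '*' }
  $ is in predict set, so this production goes in M[F', $]

M[F', $] = F' → ε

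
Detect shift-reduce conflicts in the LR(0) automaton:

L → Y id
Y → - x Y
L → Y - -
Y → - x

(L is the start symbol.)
A shift-reduce conflict occurs when an LR(0) state has both:
  - a complete (reduce) item [A → α .] (dot at the end), and
  - a shift item [B → β . c γ] (dot before a terminal).

Augment with L' → L and build the canonical LR(0) collection (I0 = CLOSURE({[L' → . L]}), then GOTO on every symbol after a dot until no new states appear). It has 9 states:
  I0: { [L → . Y - -], [L → . Y id], [L' → . L], [Y → . - x Y], [Y → . - x] }  — shift
  I1: { [Y → - . x Y], [Y → - . x] }  — shift
  I2: { [L' → L .] }  — accept
  I3: { [L → Y . - -], [L → Y . id] }  — shift
  I4: { [L → Y - . -] }  — shift
  I5: { [L → Y id .] }  — reduce
  I6: { [L → Y - - .] }  — reduce
  I7: { [Y → - x . Y], [Y → - x .], [Y → . - x Y], [Y → . - x] }  — shift, reduce
  I8: { [Y → - x Y .] }  — reduce

I7 contains reduce item [Y → - x .] and shift items [Y → . - x], [Y → . - x Y] — shift-reduce conflict.

Answer: Yes — I7: [Y → - x .] vs [Y → . - x]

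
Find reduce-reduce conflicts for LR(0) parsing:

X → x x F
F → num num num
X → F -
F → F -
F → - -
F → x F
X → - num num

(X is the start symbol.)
Yes — I9: [F → x F .] vs [X → x x F .]; I15: [F → F - .] vs [X → F - .]

A reduce-reduce conflict occurs when an LR(0) state has two complete items [A → α .] and [B → β .] — both call for a reduction, and with no lookahead the parser cannot choose between them.

Augment with X' → X and build the canonical LR(0) collection (I0 = CLOSURE({[X' → . X]}), then GOTO on every symbol after a dot until no new states appear). It has 18 states:
  I0: { [F → . - -], [F → . F -], [F → . num num num], [F → . x F], [X → . - num num], [X → . F -], [X → . x x F], [X' → . X] }  — shift
  I1: { [F → - . -], [X → - . num num] }  — shift
  I2: { [F → F . -], [X → F . -] }  — shift
  I3: { [X' → X .] }  — accept
  I4: { [F → num . num num] }  — shift
  I5: { [F → . - -], [F → . F -], [F → . num num num], [F → . x F], [F → x . F], [X → x . x F] }  — shift
  I6: { [F → - . -] }  — shift
  I7: { [F → F . -], [F → x F .] }  — shift, reduce
  I8: { [F → . - -], [F → . F -], [F → . num num num], [F → . x F], [F → x . F], [X → x x . F] }  — shift
  I9: { [F → F . -], [F → x F .], [X → x x F .] }  — shift, 2 reduces
  I10: { [F → . - -], [F → . F -], [F → . num num num], [F → . x F], [F → x . F] }  — shift
  I11: { [F → F - .] }  — reduce
  I12: { [F → - - .] }  — reduce
  I13: { [F → num num . num] }  — shift
  I14: { [F → num num num .] }  — reduce
  I15: { [F → F - .], [X → F - .] }  — 2 reduces
  I16: { [X → - num . num] }  — shift
  I17: { [X → - num num .] }  — reduce

I9 contains complete items [F → x F .], [X → x x F .] — reduce-reduce conflict.
I15 contains complete items [F → F - .], [X → F - .] — reduce-reduce conflict.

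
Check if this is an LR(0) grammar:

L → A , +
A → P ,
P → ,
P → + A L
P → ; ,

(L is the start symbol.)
A grammar is LR(0) if no state in the canonical LR(0) collection has:
  - both a shift item (dot before a terminal) and a complete item (shift-reduce conflict), or
  - two or more complete items (reduce-reduce conflict; the accept item [L' → L .] counts as a complete item here).

Augment with L' → L and build the canonical LR(0) collection (I0 = CLOSURE({[L' → . L]}), then GOTO on every symbol after a dot until no new states appear). It has 13 states:
  I0: { [A → . P ,], [L → . A , +], [L' → . L], [P → . + A L], [P → . ,], [P → . ; ,] }  — shift
  I1: { [A → . P ,], [P → + . A L], [P → . + A L], [P → . ,], [P → . ; ,] }  — shift
  I2: { [P → , .] }  — reduce
  I3: { [P → ; . ,] }  — shift
  I4: { [L → A . , +] }  — shift
  I5: { [L' → L .] }  — accept
  I6: { [A → P . ,] }  — shift
  I7: { [A → P , .] }  — reduce
  I8: { [L → A , . +] }  — shift
  I9: { [L → A , + .] }  — reduce
  I10: { [P → ; , .] }  — reduce
  I11: { [A → . P ,], [L → . A , +], [P → + A . L], [P → . + A L], [P → . ,], [P → . ; ,] }  — shift
  I12: { [P → + A L .] }  — reduce

Every state is either a pure shift/goto state or contains exactly one complete item and nothing to shift — no conflicts. The grammar is LR(0).

Answer: Yes, the grammar is LR(0)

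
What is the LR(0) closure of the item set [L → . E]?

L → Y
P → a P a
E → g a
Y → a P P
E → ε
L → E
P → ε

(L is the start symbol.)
To compute CLOSURE, for each item [A → α.Bβ] where B is a non-terminal, add [B → .γ] for all productions B → γ; repeat for the newly added items until nothing changes.

Start with: [L → . E]
  [L → . E] has the dot before E: add [E → . g a], [E → .]
No further items can be added.

CLOSURE = { [E → . g a], [E → .], [L → . E] }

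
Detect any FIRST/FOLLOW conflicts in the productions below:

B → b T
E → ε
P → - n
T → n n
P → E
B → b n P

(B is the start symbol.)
No FIRST/FOLLOW conflicts.

Nullable non-terminals: E, P.
FIRST sets used below: FIRST(E) = { ε }
E has a nullable alternative but only one production, so nothing to check.

P: nullable alternative(s) P → E; FOLLOW(P) = { $ }
  P → - n: FIRST \ {ε} = { '-' } — disjoint from FOLLOW(P)
  P → E: FIRST \ {ε} = { } — this is the only nullable alternative, skip

B, T have no nullable alternative, so no FIRST/FOLLOW check is needed there.

No FIRST/FOLLOW conflicts found.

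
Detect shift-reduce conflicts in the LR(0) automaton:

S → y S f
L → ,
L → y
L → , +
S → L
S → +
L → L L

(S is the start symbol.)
Yes — I2: [L → , .] vs [L → , . +]; I3: [S → L .] vs [L → . ,]; I5: [L → y .] vs [L → . ,]; I8: [L → L L .] vs [L → . ,]

A shift-reduce conflict occurs when an LR(0) state has both:
  - a complete (reduce) item [A → α .] (dot at the end), and
  - a shift item [B → β . c γ] (dot before a terminal).

Augment with S' → S and build the canonical LR(0) collection (I0 = CLOSURE({[S' → . S]}), then GOTO on every symbol after a dot until no new states appear). It has 11 states:
  I0: { [L → . , +], [L → . ,], [L → . L L], [L → . y], [S → . +], [S → . L], [S → . y S f], [S' → . S] }  — shift
  I1: { [S → + .] }  — reduce
  I2: { [L → , . +], [L → , .] }  — shift, reduce
  I3: { [L → . , +], [L → . ,], [L → . L L], [L → . y], [L → L . L], [S → L .] }  — shift, reduce
  I4: { [S' → S .] }  — accept
  I5: { [L → . , +], [L → . ,], [L → . L L], [L → . y], [L → y .], [S → . +], [S → . L], [S → . y S f], [S → y . S f] }  — shift, reduce
  I6: { [S → y S . f] }  — shift
  I7: { [S → y S f .] }  — reduce
  I8: { [L → . , +], [L → . ,], [L → . L L], [L → . y], [L → L . L], [L → L L .] }  — shift, reduce
  I9: { [L → y .] }  — reduce
  I10: { [L → , + .] }  — reduce

I2 contains reduce item [L → , .] and shift item [L → , . +] — shift-reduce conflict.
I3 contains reduce item [S → L .] and shift items [L → . ,], [L → . , +], [L → . y] — shift-reduce conflict.
I5 contains reduce item [L → y .] and shift items [L → . ,], [L → . , +], [L → . y], [S → . +], [S → . y S f] — shift-reduce conflict.
I8 contains reduce item [L → L L .] and shift items [L → . ,], [L → . , +], [L → . y] — shift-reduce conflict.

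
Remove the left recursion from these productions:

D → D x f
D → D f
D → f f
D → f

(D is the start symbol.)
D is directly left-recursive. The standard transformation for
  A → A α₁ | ... | A α_m | β₁ | ... | β_n
is
  A  → β₁ A' | ... | β_n A'
  A' → α₁ A' | ... | α_m A' | ε

D → f f becomes D → f f D'
D → f becomes D → f D'
D → D x f becomes D' → x f D'
D → D f becomes D' → f D'
Add D' → ε

Resulting grammar:
D → f f D'
D → f D'
D' → x f D'
D' → f D'
D' → ε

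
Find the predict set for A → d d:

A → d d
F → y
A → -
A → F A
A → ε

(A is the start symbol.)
{ 'd' }

PREDICT(A → d d) = (FIRST(RHS) \ {ε}) ∪ (FOLLOW(A) if ε ∈ FIRST(RHS), i.e. RHS ⇒* ε)
FIRST(d d) = { 'd' }
ε ∉ FIRST(d d), so FOLLOW(A) is not added.
PREDICT(A → d d) = { 'd' }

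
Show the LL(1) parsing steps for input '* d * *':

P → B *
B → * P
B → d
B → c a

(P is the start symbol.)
LL(1) parsing maintains a stack (initially the start symbol over $) and the input. At each step: if the stack top is a terminal, match it against the current input token; if it is a non-terminal N, replace it with the RHS of M[N, lookahead] (the unique production whose predict set contains the lookahead).

Stack is shown with the top on the left.

Stack    Input      Action
--------------------------
P $      * d * * $  output P → B *
B * $    * d * * $  output B → * P
* P * $  * d * * $  match '*'
P * $    d * * $    output P → B *
B * * $  d * * $    output B → d
d * * $  d * * $    match 'd'
* * $    * * $      match '*'
* $      * $        match '*'
$        $          accept

The string is accepted.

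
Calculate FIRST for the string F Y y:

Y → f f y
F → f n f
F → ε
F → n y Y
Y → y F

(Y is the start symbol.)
FIRST sets of the non-terminals involved (from the grammar, by fixed-point iteration):
  FIRST(F) = { 'f', 'n', ε }
  FIRST(Y) = { 'f', 'y' }

To compute FIRST(F Y y), process the symbols left to right:
Symbol F is a non-terminal. Add FIRST(F) \ {ε} = { 'f', 'n' }
F is nullable (ε ∈ FIRST(F)), continue to the next symbol.
Symbol Y is a non-terminal. Add FIRST(Y) \ {ε} = { 'f', 'y' }
Y is not nullable (ε ∉ FIRST(Y)), so stop here.
FIRST(F Y y) = { 'f', 'n', 'y' }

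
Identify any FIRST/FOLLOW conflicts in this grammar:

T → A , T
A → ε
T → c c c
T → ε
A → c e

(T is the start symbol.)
A FIRST/FOLLOW conflict occurs when a non-terminal N has a nullable alternative N → β (β ⇒* ε) and another alternative N → α with FIRST(α) ∩ FOLLOW(N) ≠ ∅: on such a lookahead the parser cannot decide between expanding α and letting N vanish via β.

Nullable non-terminals: A, T.
FIRST sets used below: FIRST(A) = { 'c', ε }

A: nullable alternative(s) A → ε; FOLLOW(A) = { ',' }
  A → ε: FIRST \ {ε} = { } — this is the only nullable alternative, skip
  A → c e: FIRST \ {ε} = { 'c' } — disjoint from FOLLOW(A)

T: nullable alternative(s) T → ε; FOLLOW(T) = { $ }
  T → A , T: FIRST \ {ε} = { ',', 'c' } — disjoint from FOLLOW(T)
  T → c c c: FIRST \ {ε} = { 'c' } — disjoint from FOLLOW(T)
  T → ε: FIRST \ {ε} = { } — this is the only nullable alternative, skip

No FIRST/FOLLOW conflicts found.

Answer: No FIRST/FOLLOW conflicts.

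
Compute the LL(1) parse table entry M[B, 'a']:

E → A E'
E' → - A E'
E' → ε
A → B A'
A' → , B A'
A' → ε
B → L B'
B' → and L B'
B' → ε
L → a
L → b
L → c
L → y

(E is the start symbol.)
B → L B'

To find M[B, 'a'], we find productions for B where 'a' is in the predict set (PREDICT(N → α) = (FIRST(α) \ {ε}) ∪ (FOLLOW(N) if α ⇒* ε)).

Relevant sets:
  FIRST(L) = { 'a', 'b', 'c', 'y' }

B → L B': PREDICT = { 'a', 'b', 'c', 'y' }
  'a' is in predict set, so this production goes in M[B, 'a']

M[B, 'a'] = B → L B'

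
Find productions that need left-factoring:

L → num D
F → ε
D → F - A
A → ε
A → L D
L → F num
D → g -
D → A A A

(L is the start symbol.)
Left-factoring is needed when two productions for the same non-terminal
share a common prefix on the right-hand side.

Productions for L:
  L → num D
  L → F num
Productions for D:
  D → F - A
  D → g -
  D → A A A
Productions for A:
  A → ε
  A → L D

No common prefixes found.

Answer: No, left-factoring is not needed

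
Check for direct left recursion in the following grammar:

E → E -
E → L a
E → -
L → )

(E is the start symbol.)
Direct left recursion occurs when N → N α for some non-terminal N (the right-hand side begins with the left-hand side itself).

E → E -: LEFT RECURSIVE (starts with E)
E → L a: starts with L
E → -: starts with '-'
L → ): starts with ')'

The grammar has direct left recursion on: E.

Answer: Yes, E is left-recursive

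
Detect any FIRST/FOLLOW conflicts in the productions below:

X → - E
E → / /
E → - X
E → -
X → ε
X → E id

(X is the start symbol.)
A FIRST/FOLLOW conflict occurs when a non-terminal N has a nullable alternative N → β (β ⇒* ε) and another alternative N → α with FIRST(α) ∩ FOLLOW(N) ≠ ∅: on such a lookahead the parser cannot decide between expanding α and letting N vanish via β.

Nullable non-terminals: X.
FIRST sets used below: FIRST(E) = { '-', '/' }

X: nullable alternative(s) X → ε; FOLLOW(X) = { $, 'id' }
  X → - E: FIRST \ {ε} = { '-' } — disjoint from FOLLOW(X)
  X → ε: FIRST \ {ε} = { } — this is the only nullable alternative, skip
  X → E id: FIRST \ {ε} = { '-', '/' } — disjoint from FOLLOW(X)

E has no nullable alternative, so no FIRST/FOLLOW check is needed there.

No FIRST/FOLLOW conflicts found.

Answer: No FIRST/FOLLOW conflicts.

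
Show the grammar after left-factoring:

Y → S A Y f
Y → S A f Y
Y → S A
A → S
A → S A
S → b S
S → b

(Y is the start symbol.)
Left-factoring transforms A → αβ₁ | αβ₂ into A → αA' and A' → β₁ | β₂
(α is the longest common prefix among the alternatives). Repeat until
no nonterminal has two alternatives with a common prefix.

Round 1: Y has alternatives sharing prefix 'S A'. Introduce Y': Y → S A Y'
  Add: Y' → Y f
  Add: Y' → f Y
  Add: Y' → ε

Round 2: A has alternatives sharing prefix 'S'. Introduce A': A → S A'
  Add: A' → ε
  Add: A' → A

Round 3: S has alternatives sharing prefix 'b'. Introduce S': S → b S'
  Add: S' → S
  Add: S' → ε

No remaining common prefixes — done.

Resulting grammar:
Y → S A Y'
Y' → Y f
Y' → f Y
Y' → ε
A → S A'
A' → ε
A' → A
S → b S'
S' → S
S' → ε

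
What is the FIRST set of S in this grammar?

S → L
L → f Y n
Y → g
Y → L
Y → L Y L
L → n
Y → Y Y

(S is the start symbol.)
To compute FIRST(S), examine every production with S on the left-hand side, reading each right-hand side left to right until a non-nullable symbol is reached.

FIRST sets of the other non-terminals involved (by the same procedure, iterated to a fixed point):
  FIRST(L) = { 'f', 'n' }

From S → L:
  - L is a non-terminal: add FIRST(L) \ {ε} = { 'f', 'n' }
    L is not nullable, so stop

Collecting: FIRST(S) = { 'f', 'n' }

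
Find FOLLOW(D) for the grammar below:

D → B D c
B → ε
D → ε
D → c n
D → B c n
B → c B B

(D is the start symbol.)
D is the start symbol, so $ ∈ FOLLOW(D).
In D → B D c: D is followed by c, add FIRST(c) \ {ε} = { 'c' }

Taking the union: FOLLOW(D) = { $, 'c' }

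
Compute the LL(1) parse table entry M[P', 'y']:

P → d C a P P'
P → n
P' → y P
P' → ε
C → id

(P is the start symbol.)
P' → y P, P' → ε

To find M[P', 'y'], we find productions for P' where 'y' is in the predict set (PREDICT(N → α) = (FIRST(α) \ {ε}) ∪ (FOLLOW(N) if α ⇒* ε)).

Relevant sets:
  FOLLOW(P') = { $, 'y' }

P' → y P: PREDICT = { 'y' }
  'y' is in predict set, so this production goes in M[P', 'y']
P' → ε: PREDICT = { $, 'y' }
  'y' is in predict set, so this production goes in M[P', 'y']

M[P', 'y'] = P' → y P, P' → ε  (a multiply-defined cell — the grammar is not LL(1))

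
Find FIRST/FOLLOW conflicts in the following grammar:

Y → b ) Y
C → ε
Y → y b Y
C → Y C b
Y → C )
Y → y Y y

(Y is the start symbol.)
Nullable non-terminals: C.
FIRST sets used below: FIRST(Y) = { ')', 'b', 'y' }

C: nullable alternative(s) C → ε; FOLLOW(C) = { ')', 'b' }
  C → ε: FIRST \ {ε} = { } — this is the only nullable alternative, skip
  C → Y C b: FIRST \ {ε} = { ')', 'b', 'y' } — overlaps FOLLOW(C) on { ')', 'b' }: CONFLICT

Y has no nullable alternative, so no FIRST/FOLLOW check is needed there.

So the grammar has 1 FIRST/FOLLOW conflict (marked CONFLICT above).

Answer: Yes. C → Y C b with FOLLOW(C) on { ')', 'b' }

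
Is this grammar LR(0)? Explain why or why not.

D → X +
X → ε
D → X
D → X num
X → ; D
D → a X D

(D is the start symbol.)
No. Shift-reduce conflict between [X → .] and [D → . a X D]

A grammar is LR(0) if no state in the canonical LR(0) collection has:
  - both a shift item (dot before a terminal) and a complete item (shift-reduce conflict), or
  - two or more complete items (reduce-reduce conflict; the accept item [D' → D .] counts as a complete item here).

Augment with D' → D and build the canonical LR(0) collection (I0 = CLOSURE({[D' → . D]}), then GOTO on every symbol after a dot until no new states appear). It has 10 states:
  I0: { [D → . X +], [D → . X num], [D → . X], [D → . a X D], [D' → . D], [X → . ; D], [X → .] }  — shift, reduce
  I1: { [D → . X +], [D → . X num], [D → . X], [D → . a X D], [X → . ; D], [X → .], [X → ; . D] }  — shift, reduce
  I2: { [D' → D .] }  — accept
  I3: { [D → X . +], [D → X . num], [D → X .] }  — shift, reduce
  I4: { [D → a . X D], [X → . ; D], [X → .] }  — shift, reduce
  I5: { [D → . X +], [D → . X num], [D → . X], [D → . a X D], [D → a X . D], [X → . ; D], [X → .] }  — shift, reduce
  I6: { [D → a X D .] }  — reduce
  I7: { [D → X + .] }  — reduce
  I8: { [D → X num .] }  — reduce
  I9: { [X → ; D .] }  — reduce

Conflict in state I0:
  Shift-reduce conflict between [X → .] and [D → . a X D]
So the grammar is NOT LR(0).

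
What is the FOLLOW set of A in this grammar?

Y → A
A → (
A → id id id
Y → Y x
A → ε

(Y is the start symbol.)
{ $, 'x' }

To compute FOLLOW(A), find every occurrence of A on a right-hand side N → α A β: add FIRST(β) \ {ε}, and if β is empty or nullable also add FOLLOW(N). Iterate to a fixed point.

In Y → A: A is at the end, add FOLLOW(Y)

The FOLLOW sets referred to above (computed the same way, to a fixed point):
  FOLLOW(Y) = { $, 'x' }

Taking the union: FOLLOW(A) = { $, 'x' }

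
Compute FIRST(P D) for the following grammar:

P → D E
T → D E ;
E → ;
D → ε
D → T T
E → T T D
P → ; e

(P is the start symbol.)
{ ';' }

FIRST sets of the non-terminals involved (from the grammar, by fixed-point iteration):
  FIRST(P) = { ';' }

To compute FIRST(P D), process the symbols left to right:
Symbol P is a non-terminal. Add FIRST(P) \ {ε} = { ';' }
P is not nullable (ε ∉ FIRST(P)), so stop here.
FIRST(P D) = { ';' }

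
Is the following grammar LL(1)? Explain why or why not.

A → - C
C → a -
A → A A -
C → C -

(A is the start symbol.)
A grammar is LL(1) if for each non-terminal N with multiple productions, the predict sets of those productions are pairwise disjoint, where PREDICT(N → α) = (FIRST(α) \ {ε}) ∪ (FOLLOW(N) if α ⇒* ε).

Relevant sets:
  FIRST(A) = { '-' }
  FIRST(C) = { 'a' }

For A:
  PREDICT(A → '-' C) = { '-' }
  PREDICT(A → A A '-') = { '-' }
For C:
  PREDICT(C → a '-') = { 'a' }
  PREDICT(C → C '-') = { 'a' }

Conflict found: Predict set conflict for A: { '-' }
The grammar is NOT LL(1).

Answer: No. Predict set conflict for A: { '-' }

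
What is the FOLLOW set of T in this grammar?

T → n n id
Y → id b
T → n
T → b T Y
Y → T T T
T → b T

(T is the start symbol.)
To compute FOLLOW(T), find every occurrence of T on a right-hand side N → α T β: add FIRST(β) \ {ε}, and if β is empty or nullable also add FOLLOW(N). Iterate to a fixed point.

T is the start symbol, so $ ∈ FOLLOW(T).
In T → b T Y: T is followed by Y, add FIRST(Y) \ {ε} = { 'b', 'id', 'n' }
In Y → T T T: T is followed by T T, add FIRST(T T) \ {ε} = { 'b', 'n' }
In Y → T T T: T is followed by T, add FIRST(T) \ {ε} = { 'b', 'n' }
In Y → T T T: T is at the end, add FOLLOW(Y)
In T → b T: T is at the end; this adds FOLLOW(T) to itself — nothing new

The FOLLOW sets referred to above (computed the same way, to a fixed point):
  FOLLOW(Y) = { $, 'b', 'id', 'n' }

Taking the union: FOLLOW(T) = { $, 'b', 'id', 'n' }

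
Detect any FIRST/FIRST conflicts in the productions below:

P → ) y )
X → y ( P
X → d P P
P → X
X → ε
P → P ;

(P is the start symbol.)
Yes. P → ')' y ')' / P → P ';' on { ')' }; P → X / P → P ';' on { 'd', 'y' }

A FIRST/FIRST conflict occurs when two productions N → α and N → β for the same non-terminal have FIRST(α) ∩ FIRST(β) ≠ ∅ (with ε ∈ FIRST of a nullable right-hand side, so two nullable alternatives also conflict).

FIRST sets of the non-terminals at (or reachable through a nullable prefix from) the front of some alternative:
  FIRST(X) = { 'd', 'y', ε }
  FIRST(P) = { ')', ';', 'd', 'y', ε }

Productions for P:
  P → ) y ): FIRST = { ')' }
  P → X: FIRST = { 'd', 'y', ε }
  P → P ;: FIRST = { ')', ';', 'd', 'y' }
Productions for X:
  X → y ( P: FIRST = { 'y' }
  X → d P P: FIRST = { 'd' }
  X → ε: FIRST = { ε }

Conflict for P: P → ) y ) and P → P ;
  Overlap: { ')' }
Conflict for P: P → X and P → P ;
  Overlap: { 'd', 'y' }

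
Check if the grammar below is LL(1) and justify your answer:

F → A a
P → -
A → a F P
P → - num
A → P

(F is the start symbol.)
No. Predict set conflict for P: { '-' }

Relevant sets:
  FIRST(P) = { '-' }

For P:
  PREDICT(P → '-') = { '-' }
  PREDICT(P → '-' num) = { '-' }
For A:
  PREDICT(A → a F P) = { 'a' }
  PREDICT(A → P) = { '-' }
F has a single production, so nothing to check there.

Conflict found: Predict set conflict for P: { '-' }
The grammar is NOT LL(1).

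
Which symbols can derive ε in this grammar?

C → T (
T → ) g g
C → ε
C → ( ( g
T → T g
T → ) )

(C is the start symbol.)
{ 'C' }

ε-productions: C → ε
So C is immediately nullable.
No further non-terminal can be added: every production for the remaining non-terminals contains a terminal or a non-nullable non-terminal.
Nullable = { 'C' }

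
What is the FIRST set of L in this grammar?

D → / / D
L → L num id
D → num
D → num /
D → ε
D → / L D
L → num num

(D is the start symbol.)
{ 'num' }

To compute FIRST(L), examine every production with L on the left-hand side, reading each right-hand side left to right until a non-nullable symbol is reached.

From L → L num id:
  - L is the symbol being defined: contributes nothing new
    L is not nullable, so stop
From L → num num:
  - num is a terminal: add 'num' and stop

Collecting: FIRST(L) = { 'num' }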